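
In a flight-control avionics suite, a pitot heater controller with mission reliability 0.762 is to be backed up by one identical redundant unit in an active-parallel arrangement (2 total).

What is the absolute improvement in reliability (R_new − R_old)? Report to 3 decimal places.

0.181

R_before = 0.762
R_after = 1 − (1 − 0.762)^2 = 0.943
ΔR = 0.943 − 0.762 = 0.181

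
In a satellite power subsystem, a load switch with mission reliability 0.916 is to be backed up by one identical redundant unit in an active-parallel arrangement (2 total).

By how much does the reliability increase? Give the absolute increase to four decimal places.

0.0769

R_before = 0.916
R_after = 1 − (1 − 0.916)^2 = 0.9929
ΔR = 0.9929 − 0.916 = 0.0769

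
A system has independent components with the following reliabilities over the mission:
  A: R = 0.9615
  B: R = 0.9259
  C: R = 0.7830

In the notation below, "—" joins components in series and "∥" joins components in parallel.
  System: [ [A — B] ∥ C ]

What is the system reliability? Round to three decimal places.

Series (A and B): 0.96150 × 0.92590 = 0.89025
Parallel ([0.89025] and C): 1 − (1 − 0.89025)(1 − 0.78300) = 0.976

0.976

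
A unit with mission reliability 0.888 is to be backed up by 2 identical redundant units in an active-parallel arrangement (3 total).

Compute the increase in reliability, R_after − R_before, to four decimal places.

R_before = 0.888
R_after = 1 − (1 − 0.888)^3 = 0.9986
ΔR = 0.9986 − 0.888 = 0.1106

0.1106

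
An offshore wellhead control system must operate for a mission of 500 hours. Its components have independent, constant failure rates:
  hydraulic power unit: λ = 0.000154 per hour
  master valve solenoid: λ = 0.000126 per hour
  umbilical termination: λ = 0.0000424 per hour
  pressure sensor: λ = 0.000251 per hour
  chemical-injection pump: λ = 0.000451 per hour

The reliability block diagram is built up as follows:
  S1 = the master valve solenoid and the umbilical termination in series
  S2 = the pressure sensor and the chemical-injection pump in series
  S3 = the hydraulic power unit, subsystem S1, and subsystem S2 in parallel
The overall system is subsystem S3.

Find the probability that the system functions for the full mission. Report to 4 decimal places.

0.9982

R(hydraulic power unit) = exp(−0.000154 × 500) = 0.925890
R(master valve solenoid) = exp(−0.000126 × 500) = 0.938943
R(umbilical termination) = exp(−0.0000424 × 500) = 0.979023
R(pressure sensor) = exp(−0.000251 × 500) = 0.882056
R(chemical-injection pump) = exp(−0.000451 × 500) = 0.798117
Series (master valve solenoid and umbilical termination): 0.938943 × 0.979023 = 0.919247
Series (pressure sensor and chemical-injection pump): 0.882056 × 0.798117 = 0.703984
Parallel (hydraulic power unit, [0.919247], and [0.703984]): 1 − (1 − 0.925890)(1 − 0.919247)(1 − 0.703984) = 0.9982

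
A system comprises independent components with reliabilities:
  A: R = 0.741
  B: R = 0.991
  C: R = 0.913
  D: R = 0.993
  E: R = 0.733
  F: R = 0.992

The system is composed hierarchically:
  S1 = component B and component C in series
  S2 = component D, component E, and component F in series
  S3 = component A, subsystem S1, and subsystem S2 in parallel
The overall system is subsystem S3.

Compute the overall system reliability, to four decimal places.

Series (B and C): 0.991000 × 0.913000 = 0.904783
Series (D, E, and F): 0.993000 × 0.733000 × 0.992000 = 0.722046
Parallel (A, [0.904783], and [0.722046]): 1 − (1 − 0.741000)(1 − 0.904783)(1 − 0.722046) = 0.9931

0.9931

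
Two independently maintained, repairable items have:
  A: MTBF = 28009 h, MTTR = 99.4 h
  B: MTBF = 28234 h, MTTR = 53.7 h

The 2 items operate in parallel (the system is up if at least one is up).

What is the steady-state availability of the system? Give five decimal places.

A(A) = MTBF/(MTBF+MTTR) = 28009/(28009+99.4) = 0.996464
A(B) = MTBF/(MTBF+MTTR) = 28234/(28234+53.7) = 0.998102
Parallel availability: 1 − (1 − 0.996464)(1 − 0.998102) = 0.99999

0.99999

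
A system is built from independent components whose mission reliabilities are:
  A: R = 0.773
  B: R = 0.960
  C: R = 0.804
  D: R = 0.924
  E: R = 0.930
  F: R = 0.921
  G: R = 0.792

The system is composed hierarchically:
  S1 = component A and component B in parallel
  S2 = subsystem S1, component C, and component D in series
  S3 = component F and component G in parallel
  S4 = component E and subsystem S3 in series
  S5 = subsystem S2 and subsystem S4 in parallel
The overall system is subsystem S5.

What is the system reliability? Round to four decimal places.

Parallel (A and B): 1 − (1 − 0.773000)(1 − 0.960000) = 0.990920
Series ([0.990920], C, and D): 0.990920 × 0.804000 × 0.924000 = 0.736151
Parallel (F and G): 1 − (1 − 0.921000)(1 − 0.792000) = 0.983568
Series (E and [0.983568]): 0.930000 × 0.983568 = 0.914718
Parallel ([0.736151] and [0.914718]): 1 − (1 − 0.736151)(1 − 0.914718) = 0.9775

0.9775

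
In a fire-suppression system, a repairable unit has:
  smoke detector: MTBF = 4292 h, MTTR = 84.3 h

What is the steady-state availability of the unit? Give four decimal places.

A(smoke detector) = MTBF/(MTBF+MTTR) = 4292/(4292+84.3) = 0.9807

0.9807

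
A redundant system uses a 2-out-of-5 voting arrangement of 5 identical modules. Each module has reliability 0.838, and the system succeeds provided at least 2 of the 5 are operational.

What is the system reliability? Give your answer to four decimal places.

R = Σ_{i=2}^{5} C(5,i) p^i (1−p)^{5−i} with p = 0.838
C(5,2)·0.838^2·0.162^3 = 0.029856
C(5,3)·0.838^3·0.162^2 = 0.154441
C(5,4)·0.838^4·0.162^1 = 0.399449
C(5,5)·0.838^5·0.162^0 = 0.413257
Sum = 0.9970

0.9970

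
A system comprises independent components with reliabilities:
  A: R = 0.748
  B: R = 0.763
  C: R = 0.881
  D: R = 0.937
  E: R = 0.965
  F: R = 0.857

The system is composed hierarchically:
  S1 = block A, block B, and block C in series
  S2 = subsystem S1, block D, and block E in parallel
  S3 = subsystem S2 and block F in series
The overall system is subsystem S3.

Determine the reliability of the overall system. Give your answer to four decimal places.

Series (A, B, and C): 0.748000 × 0.763000 × 0.881000 = 0.502808
Parallel ([0.502808], D, and E): 1 − (1 − 0.502808)(1 − 0.937000)(1 − 0.965000) = 0.998904
Series ([0.998904] and F): 0.998904 × 0.857000 = 0.8561

0.8561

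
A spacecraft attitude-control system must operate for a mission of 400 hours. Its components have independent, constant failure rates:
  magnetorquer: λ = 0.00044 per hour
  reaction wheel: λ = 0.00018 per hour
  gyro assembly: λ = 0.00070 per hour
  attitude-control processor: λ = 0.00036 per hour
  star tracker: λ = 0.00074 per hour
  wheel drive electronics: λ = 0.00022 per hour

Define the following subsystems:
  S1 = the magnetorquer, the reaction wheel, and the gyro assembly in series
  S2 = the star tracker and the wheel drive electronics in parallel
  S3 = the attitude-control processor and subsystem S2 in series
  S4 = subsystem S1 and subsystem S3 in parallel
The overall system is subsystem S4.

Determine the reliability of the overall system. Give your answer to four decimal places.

R(magnetorquer) = exp(−0.00044 × 400) = 0.838618
R(reaction wheel) = exp(−0.00018 × 400) = 0.930531
R(gyro assembly) = exp(−0.00070 × 400) = 0.755784
R(attitude-control processor) = exp(−0.00036 × 400) = 0.865888
R(star tracker) = exp(−0.00074 × 400) = 0.743787
R(wheel drive electronics) = exp(−0.00022 × 400) = 0.915761
Series (magnetorquer, reaction wheel, and gyro assembly): 0.838618 × 0.930531 × 0.755784 = 0.589784
Parallel (star tracker and wheel drive electronics): 1 − (1 − 0.743787)(1 − 0.915761) = 0.978417
Series (attitude-control processor and [0.978417]): 0.865888 × 0.978417 = 0.847200
Parallel ([0.589784] and [0.847200]): 1 − (1 − 0.589784)(1 − 0.847200) = 0.9373

0.9373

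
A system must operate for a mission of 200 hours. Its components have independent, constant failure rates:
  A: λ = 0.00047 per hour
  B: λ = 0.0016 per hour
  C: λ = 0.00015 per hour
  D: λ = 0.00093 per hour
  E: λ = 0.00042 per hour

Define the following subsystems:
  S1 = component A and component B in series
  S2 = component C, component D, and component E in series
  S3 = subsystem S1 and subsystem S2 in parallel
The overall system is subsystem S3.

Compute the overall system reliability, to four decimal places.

R(A) = exp(−0.00047 × 200) = 0.910283
R(B) = exp(−0.0016 × 200) = 0.726149
R(C) = exp(−0.00015 × 200) = 0.970446
R(D) = exp(−0.00093 × 200) = 0.830274
R(E) = exp(−0.00042 × 200) = 0.919431
Series (A and B): 0.910283 × 0.726149 = 0.661001
Series (C, D, and E): 0.970446 × 0.830274 × 0.919431 = 0.740819
Parallel ([0.661001] and [0.740819]): 1 − (1 − 0.661001)(1 − 0.740819) = 0.9121

0.9121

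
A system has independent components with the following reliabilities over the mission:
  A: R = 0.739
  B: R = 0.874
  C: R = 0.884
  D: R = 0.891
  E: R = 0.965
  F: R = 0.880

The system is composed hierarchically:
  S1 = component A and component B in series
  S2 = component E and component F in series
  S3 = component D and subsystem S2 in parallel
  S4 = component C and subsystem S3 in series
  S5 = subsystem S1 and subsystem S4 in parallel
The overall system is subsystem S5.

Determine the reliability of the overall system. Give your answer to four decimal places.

Series (A and B): 0.739000 × 0.874000 = 0.645886
Series (E and F): 0.965000 × 0.880000 = 0.849200
Parallel (D and [0.849200]): 1 − (1 − 0.891000)(1 − 0.849200) = 0.983563
Series (C and [0.983563]): 0.884000 × 0.983563 = 0.869470
Parallel ([0.645886] and [0.869470]): 1 − (1 − 0.645886)(1 − 0.869470) = 0.9538

0.9538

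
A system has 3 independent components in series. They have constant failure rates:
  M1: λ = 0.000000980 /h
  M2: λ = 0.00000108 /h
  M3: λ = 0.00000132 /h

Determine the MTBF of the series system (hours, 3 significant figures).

296000

Series of exponential components: λ_sys = Σ λ_i
λ_sys = 0.000000980 + 0.00000108 + 0.00000132 = 3.3800e-06 /h
MTBF = 1 / λ_sys = 296000 h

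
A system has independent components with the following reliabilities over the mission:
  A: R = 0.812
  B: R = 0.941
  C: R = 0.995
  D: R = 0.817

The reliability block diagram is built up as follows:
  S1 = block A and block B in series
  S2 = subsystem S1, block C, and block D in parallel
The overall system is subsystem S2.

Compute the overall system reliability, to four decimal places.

Series (A and B): 0.812000 × 0.941000 = 0.764092
Parallel ([0.764092], C, and D): 1 − (1 − 0.764092)(1 − 0.995000)(1 − 0.817000) = 0.9998

0.9998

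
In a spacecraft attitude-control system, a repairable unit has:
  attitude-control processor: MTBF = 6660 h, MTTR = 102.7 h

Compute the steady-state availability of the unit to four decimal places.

A(attitude-control processor) = MTBF/(MTBF+MTTR) = 6660/(6660+102.7) = 0.9848

0.9848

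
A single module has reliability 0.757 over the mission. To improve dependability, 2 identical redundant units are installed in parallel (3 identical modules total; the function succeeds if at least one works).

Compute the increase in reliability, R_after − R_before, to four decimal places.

0.2287

R_before = 0.757
R_after = 1 − (1 − 0.757)^3 = 0.9857
ΔR = 0.9857 − 0.757 = 0.2287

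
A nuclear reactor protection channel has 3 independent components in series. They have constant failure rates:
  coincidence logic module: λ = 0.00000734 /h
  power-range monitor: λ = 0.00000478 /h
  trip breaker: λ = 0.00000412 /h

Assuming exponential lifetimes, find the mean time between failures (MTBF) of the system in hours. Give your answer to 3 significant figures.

Series of exponential components: λ_sys = Σ λ_i
λ_sys = 0.00000734 + 0.00000478 + 0.00000412 = 1.6240e-05 /h
MTBF = 1 / λ_sys = 61600 h

61600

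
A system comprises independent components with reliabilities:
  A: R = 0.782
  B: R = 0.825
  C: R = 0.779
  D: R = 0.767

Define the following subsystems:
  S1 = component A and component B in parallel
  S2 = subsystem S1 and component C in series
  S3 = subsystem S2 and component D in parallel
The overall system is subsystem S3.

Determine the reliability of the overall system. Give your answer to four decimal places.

0.9416

Parallel (A and B): 1 − (1 − 0.782000)(1 − 0.825000) = 0.961850
Series ([0.961850] and C): 0.961850 × 0.779000 = 0.749281
Parallel ([0.749281] and D): 1 − (1 − 0.749281)(1 − 0.767000) = 0.9416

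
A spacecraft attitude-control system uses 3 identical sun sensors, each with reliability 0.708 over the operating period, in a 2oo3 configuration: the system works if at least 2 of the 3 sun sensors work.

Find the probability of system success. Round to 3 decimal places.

R = Σ_{i=2}^{3} C(3,i) p^i (1−p)^{3−i} with p = 0.708
C(3,2)·0.708^2·0.292^1 = 0.43911
C(3,3)·0.708^3·0.292^0 = 0.35489
Sum = 0.794

0.794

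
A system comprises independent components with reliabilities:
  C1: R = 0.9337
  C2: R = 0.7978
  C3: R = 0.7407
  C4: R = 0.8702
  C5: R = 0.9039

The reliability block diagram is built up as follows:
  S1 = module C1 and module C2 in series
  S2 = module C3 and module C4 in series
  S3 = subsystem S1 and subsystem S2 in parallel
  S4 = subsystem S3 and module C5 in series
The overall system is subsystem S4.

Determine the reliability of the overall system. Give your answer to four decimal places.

Series (C1 and C2): 0.933700 × 0.797800 = 0.744906
Series (C3 and C4): 0.740700 × 0.870200 = 0.644557
Parallel ([0.744906] and [0.644557]): 1 − (1 − 0.744906)(1 − 0.644557) = 0.909329
Series ([0.909329] and C5): 0.909329 × 0.903900 = 0.8219

0.8219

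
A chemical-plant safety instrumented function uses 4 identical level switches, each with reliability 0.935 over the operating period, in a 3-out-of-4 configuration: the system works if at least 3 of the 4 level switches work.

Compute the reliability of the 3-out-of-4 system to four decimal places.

R = Σ_{i=3}^{4} C(4,i) p^i (1−p)^{4−i} with p = 0.935
C(4,3)·0.935^3·0.065^1 = 0.212524
C(4,4)·0.935^4·0.065^0 = 0.764269
Sum = 0.9768

0.9768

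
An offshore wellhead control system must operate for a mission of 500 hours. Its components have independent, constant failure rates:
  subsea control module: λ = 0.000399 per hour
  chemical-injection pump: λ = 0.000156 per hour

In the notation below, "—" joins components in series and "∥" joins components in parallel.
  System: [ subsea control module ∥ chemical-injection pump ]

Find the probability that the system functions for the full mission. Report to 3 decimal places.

R(subsea control module) = exp(−0.000399 × 500) = 0.81914
R(chemical-injection pump) = exp(−0.000156 × 500) = 0.92496
Parallel (subsea control module and chemical-injection pump): 1 − (1 − 0.81914)(1 − 0.92496) = 0.986

0.986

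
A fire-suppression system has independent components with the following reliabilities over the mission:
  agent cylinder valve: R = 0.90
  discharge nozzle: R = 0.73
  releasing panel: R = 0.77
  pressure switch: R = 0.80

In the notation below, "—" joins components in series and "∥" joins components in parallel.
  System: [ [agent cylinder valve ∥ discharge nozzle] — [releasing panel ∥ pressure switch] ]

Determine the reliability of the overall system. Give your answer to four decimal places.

0.9282

Parallel (agent cylinder valve and discharge nozzle): 1 − (1 − 0.900000)(1 − 0.730000) = 0.973000
Parallel (releasing panel and pressure switch): 1 − (1 − 0.770000)(1 − 0.800000) = 0.954000
Series ([0.973000] and [0.954000]): 0.973000 × 0.954000 = 0.9282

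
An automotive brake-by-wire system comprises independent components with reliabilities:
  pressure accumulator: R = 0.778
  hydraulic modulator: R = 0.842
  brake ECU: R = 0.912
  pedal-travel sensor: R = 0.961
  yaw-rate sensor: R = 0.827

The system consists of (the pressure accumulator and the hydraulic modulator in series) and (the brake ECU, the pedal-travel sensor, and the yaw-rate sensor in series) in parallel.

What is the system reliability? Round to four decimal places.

0.9051

Series (pressure accumulator and hydraulic modulator): 0.778000 × 0.842000 = 0.655076
Series (brake ECU, pedal-travel sensor, and yaw-rate sensor): 0.912000 × 0.961000 × 0.827000 = 0.724809
Parallel ([0.655076] and [0.724809]): 1 − (1 − 0.655076)(1 − 0.724809) = 0.9051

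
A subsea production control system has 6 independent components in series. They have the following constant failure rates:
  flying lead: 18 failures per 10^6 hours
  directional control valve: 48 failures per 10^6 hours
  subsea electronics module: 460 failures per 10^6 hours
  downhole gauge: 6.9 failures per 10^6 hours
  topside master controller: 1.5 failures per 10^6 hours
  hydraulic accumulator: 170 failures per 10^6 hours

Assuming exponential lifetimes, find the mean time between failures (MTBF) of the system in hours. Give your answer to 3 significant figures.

Series of exponential components: λ_sys = Σ λ_i
λ_sys = 0.000018 + 0.000048 + 0.00046 + 0.0000069 + 0.0000015 + 0.00017 = 7.0440e-04 /h
MTBF = 1 / λ_sys = 1420 h

1420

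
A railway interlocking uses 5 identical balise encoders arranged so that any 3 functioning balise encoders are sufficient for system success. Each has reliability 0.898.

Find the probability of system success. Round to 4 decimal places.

R = Σ_{i=3}^{5} C(5,i) p^i (1−p)^{5−i} with p = 0.898
C(5,3)·0.898^3·0.102^2 = 0.075341
C(5,4)·0.898^4·0.102^1 = 0.331647
C(5,5)·0.898^5·0.102^0 = 0.583958
Sum = 0.9909

0.9909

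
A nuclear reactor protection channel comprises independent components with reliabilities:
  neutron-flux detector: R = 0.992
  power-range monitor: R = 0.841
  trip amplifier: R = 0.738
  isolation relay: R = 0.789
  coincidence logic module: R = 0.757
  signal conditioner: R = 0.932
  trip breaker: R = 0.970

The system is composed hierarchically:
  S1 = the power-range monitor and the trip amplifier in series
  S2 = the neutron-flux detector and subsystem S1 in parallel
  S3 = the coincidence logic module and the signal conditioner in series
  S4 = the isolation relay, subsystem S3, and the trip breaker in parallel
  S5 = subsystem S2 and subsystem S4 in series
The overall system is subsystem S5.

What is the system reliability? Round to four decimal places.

Series (power-range monitor and trip amplifier): 0.841000 × 0.738000 = 0.620658
Parallel (neutron-flux detector and [0.620658]): 1 − (1 − 0.992000)(1 − 0.620658) = 0.996965
Series (coincidence logic module and signal conditioner): 0.757000 × 0.932000 = 0.705524
Parallel (isolation relay, [0.705524], and trip breaker): 1 − (1 − 0.789000)(1 − 0.705524)(1 − 0.970000) = 0.998136
Series ([0.996965] and [0.998136]): 0.996965 × 0.998136 = 0.9951

0.9951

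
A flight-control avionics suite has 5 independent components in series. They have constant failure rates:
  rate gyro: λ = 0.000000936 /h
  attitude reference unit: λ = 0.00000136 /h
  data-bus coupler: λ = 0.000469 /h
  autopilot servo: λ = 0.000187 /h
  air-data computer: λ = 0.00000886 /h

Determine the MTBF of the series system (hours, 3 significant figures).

Series of exponential components: λ_sys = Σ λ_i
λ_sys = 0.000000936 + 0.00000136 + 0.000469 + 0.000187 + 0.00000886 = 6.6716e-04 /h
MTBF = 1 / λ_sys = 1500 h

1500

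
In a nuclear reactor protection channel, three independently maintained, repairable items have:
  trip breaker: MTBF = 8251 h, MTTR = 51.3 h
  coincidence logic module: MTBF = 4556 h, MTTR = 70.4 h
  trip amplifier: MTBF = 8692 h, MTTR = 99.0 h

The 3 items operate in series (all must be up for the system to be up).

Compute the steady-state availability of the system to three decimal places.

A(trip breaker) = MTBF/(MTBF+MTTR) = 8251/(8251+51.3) = 0.993821
A(coincidence logic module) = MTBF/(MTBF+MTTR) = 4556/(4556+70.4) = 0.984783
A(trip amplifier) = MTBF/(MTBF+MTTR) = 8692/(8692+99.0) = 0.988738
Series availability: 0.993821 × 0.984783 × 0.988738 = 0.968

0.968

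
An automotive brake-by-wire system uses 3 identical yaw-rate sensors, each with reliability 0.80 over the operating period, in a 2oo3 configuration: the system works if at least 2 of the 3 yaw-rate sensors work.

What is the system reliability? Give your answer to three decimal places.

R = Σ_{i=2}^{3} C(3,i) p^i (1−p)^{3−i} with p = 0.80
C(3,2)·0.80^2·0.20^1 = 0.38400
C(3,3)·0.80^3·0.20^0 = 0.51200
Sum = 0.896

0.896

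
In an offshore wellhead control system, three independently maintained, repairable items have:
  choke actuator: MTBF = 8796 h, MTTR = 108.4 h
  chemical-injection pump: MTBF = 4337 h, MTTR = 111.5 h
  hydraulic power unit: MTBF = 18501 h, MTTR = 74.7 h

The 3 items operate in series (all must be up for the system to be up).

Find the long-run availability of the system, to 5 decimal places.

0.95919

A(choke actuator) = MTBF/(MTBF+MTTR) = 8796/(8796+108.4) = 0.987826
A(chemical-injection pump) = MTBF/(MTBF+MTTR) = 4337/(4337+111.5) = 0.974935
A(hydraulic power unit) = MTBF/(MTBF+MTTR) = 18501/(18501+74.7) = 0.995979
Series availability: 0.987826 × 0.974935 × 0.995979 = 0.95919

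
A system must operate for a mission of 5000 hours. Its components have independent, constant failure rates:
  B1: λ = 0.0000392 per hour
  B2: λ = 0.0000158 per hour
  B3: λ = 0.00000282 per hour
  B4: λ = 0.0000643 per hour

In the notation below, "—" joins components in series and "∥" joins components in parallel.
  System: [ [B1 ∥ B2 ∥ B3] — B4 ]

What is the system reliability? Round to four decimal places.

R(B1) = exp(−0.0000392 × 5000) = 0.822012
R(B2) = exp(−0.0000158 × 5000) = 0.924040
R(B3) = exp(−0.00000282 × 5000) = 0.985999
R(B4) = exp(−0.0000643 × 5000) = 0.725061
Parallel (B1, B2, and B3): 1 − (1 − 0.822012)(1 − 0.924040)(1 − 0.985999) = 0.999811
Series ([0.999811] and B4): 0.999811 × 0.725061 = 0.7249

0.7249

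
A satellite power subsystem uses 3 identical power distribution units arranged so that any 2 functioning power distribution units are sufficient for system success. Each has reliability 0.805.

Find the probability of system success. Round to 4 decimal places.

R = Σ_{i=2}^{3} C(3,i) p^i (1−p)^{3−i} with p = 0.805
C(3,2)·0.805^2·0.195^1 = 0.379095
C(3,3)·0.805^3·0.195^0 = 0.521660
Sum = 0.9008

0.9008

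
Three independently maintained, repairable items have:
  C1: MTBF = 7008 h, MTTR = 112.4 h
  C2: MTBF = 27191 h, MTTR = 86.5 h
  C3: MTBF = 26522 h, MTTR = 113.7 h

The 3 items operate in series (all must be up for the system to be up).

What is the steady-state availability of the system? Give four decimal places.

0.9769

A(C1) = MTBF/(MTBF+MTTR) = 7008/(7008+112.4) = 0.984214
A(C2) = MTBF/(MTBF+MTTR) = 27191/(27191+86.5) = 0.996829
A(C3) = MTBF/(MTBF+MTTR) = 26522/(26522+113.7) = 0.995731
Series availability: 0.984214 × 0.996829 × 0.995731 = 0.9769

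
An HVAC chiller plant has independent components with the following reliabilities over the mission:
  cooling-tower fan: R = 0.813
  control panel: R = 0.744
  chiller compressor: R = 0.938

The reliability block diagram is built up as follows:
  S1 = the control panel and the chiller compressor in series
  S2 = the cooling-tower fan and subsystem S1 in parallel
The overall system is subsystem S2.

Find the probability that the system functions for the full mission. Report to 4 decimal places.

Series (control panel and chiller compressor): 0.744000 × 0.938000 = 0.697872
Parallel (cooling-tower fan and [0.697872]): 1 − (1 − 0.813000)(1 − 0.697872) = 0.9435

0.9435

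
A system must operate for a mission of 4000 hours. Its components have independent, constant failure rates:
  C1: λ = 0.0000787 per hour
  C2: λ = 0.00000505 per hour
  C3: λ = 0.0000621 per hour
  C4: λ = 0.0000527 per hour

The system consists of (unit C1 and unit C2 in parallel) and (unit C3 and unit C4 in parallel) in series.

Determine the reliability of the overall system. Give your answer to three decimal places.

0.953

R(C1) = exp(−0.0000787 × 4000) = 0.72993
R(C2) = exp(−0.00000505 × 4000) = 0.98000
R(C3) = exp(−0.0000621 × 4000) = 0.78005
R(C4) = exp(−0.0000527 × 4000) = 0.80994
Parallel (C1 and C2): 1 − (1 − 0.72993)(1 − 0.98000) = 0.99460
Parallel (C3 and C4): 1 − (1 − 0.78005)(1 − 0.80994) = 0.95820
Series ([0.99460] and [0.95820]): 0.99460 × 0.95820 = 0.953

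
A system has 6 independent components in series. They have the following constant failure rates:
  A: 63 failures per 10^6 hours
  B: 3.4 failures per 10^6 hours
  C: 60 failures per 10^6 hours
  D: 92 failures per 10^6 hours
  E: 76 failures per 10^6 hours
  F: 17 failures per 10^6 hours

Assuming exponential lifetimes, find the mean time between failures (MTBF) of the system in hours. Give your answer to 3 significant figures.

3210

Series of exponential components: λ_sys = Σ λ_i
λ_sys = 0.000063 + 0.0000034 + 0.000060 + 0.000092 + 0.000076 + 0.000017 = 3.1140e-04 /h
MTBF = 1 / λ_sys = 3210 h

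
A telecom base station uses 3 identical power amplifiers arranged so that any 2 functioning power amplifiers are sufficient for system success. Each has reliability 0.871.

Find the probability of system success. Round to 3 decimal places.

0.954

R = Σ_{i=2}^{3} C(3,i) p^i (1−p)^{3−i} with p = 0.871
C(3,2)·0.871^2·0.129^1 = 0.29359
C(3,3)·0.871^3·0.129^0 = 0.66078
Sum = 0.954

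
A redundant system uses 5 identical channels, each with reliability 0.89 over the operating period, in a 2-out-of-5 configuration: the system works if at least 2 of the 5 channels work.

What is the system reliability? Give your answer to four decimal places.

0.9993

R = Σ_{i=2}^{5} C(5,i) p^i (1−p)^{5−i} with p = 0.89
C(5,2)·0.89^2·0.11^3 = 0.010543
C(5,3)·0.89^3·0.11^2 = 0.085301
C(5,4)·0.89^4·0.11^1 = 0.345082
C(5,5)·0.89^5·0.11^0 = 0.558406
Sum = 0.9993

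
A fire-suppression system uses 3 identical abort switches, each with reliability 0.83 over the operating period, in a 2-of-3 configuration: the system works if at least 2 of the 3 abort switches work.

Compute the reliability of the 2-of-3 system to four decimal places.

R = Σ_{i=2}^{3} C(3,i) p^i (1−p)^{3−i} with p = 0.83
C(3,2)·0.83^2·0.17^1 = 0.351339
C(3,3)·0.83^3·0.17^0 = 0.571787
Sum = 0.9231

0.9231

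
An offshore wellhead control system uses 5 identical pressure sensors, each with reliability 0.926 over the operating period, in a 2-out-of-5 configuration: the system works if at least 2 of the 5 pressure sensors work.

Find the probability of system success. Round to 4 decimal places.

0.9999

R = Σ_{i=2}^{5} C(5,i) p^i (1−p)^{5−i} with p = 0.926
C(5,2)·0.926^2·0.074^3 = 0.003475
C(5,3)·0.926^3·0.074^2 = 0.043481
C(5,4)·0.926^4·0.074^1 = 0.272048
C(5,5)·0.926^5·0.074^0 = 0.680855
Sum = 0.9999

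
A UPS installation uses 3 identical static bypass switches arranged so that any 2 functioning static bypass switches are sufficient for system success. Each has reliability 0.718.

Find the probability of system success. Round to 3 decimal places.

0.806

R = Σ_{i=2}^{3} C(3,i) p^i (1−p)^{3−i} with p = 0.718
C(3,2)·0.718^2·0.282^1 = 0.43613
C(3,3)·0.718^3·0.282^0 = 0.37015
Sum = 0.806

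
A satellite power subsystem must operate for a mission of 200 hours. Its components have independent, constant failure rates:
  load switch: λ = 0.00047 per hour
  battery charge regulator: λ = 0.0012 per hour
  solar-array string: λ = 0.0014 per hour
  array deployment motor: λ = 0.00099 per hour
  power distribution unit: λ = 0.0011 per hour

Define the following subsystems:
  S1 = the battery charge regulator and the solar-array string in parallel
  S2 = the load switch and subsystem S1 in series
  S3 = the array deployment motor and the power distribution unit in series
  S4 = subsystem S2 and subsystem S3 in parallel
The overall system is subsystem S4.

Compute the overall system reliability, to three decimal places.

R(load switch) = exp(−0.00047 × 200) = 0.91028
R(battery charge regulator) = exp(−0.0012 × 200) = 0.78663
R(solar-array string) = exp(−0.0014 × 200) = 0.75578
R(array deployment motor) = exp(−0.00099 × 200) = 0.82037
R(power distribution unit) = exp(−0.0011 × 200) = 0.80252
Parallel (battery charge regulator and solar-array string): 1 − (1 − 0.78663)(1 − 0.75578) = 0.94789
Series (load switch and [0.94789]): 0.91028 × 0.94789 = 0.86285
Series (array deployment motor and power distribution unit): 0.82037 × 0.80252 = 0.65836
Parallel ([0.86285] and [0.65836]): 1 − (1 − 0.86285)(1 − 0.65836) = 0.953

0.953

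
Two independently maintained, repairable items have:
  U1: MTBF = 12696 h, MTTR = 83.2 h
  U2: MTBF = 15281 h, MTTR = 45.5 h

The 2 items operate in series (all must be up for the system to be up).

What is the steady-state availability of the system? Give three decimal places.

A(U1) = MTBF/(MTBF+MTTR) = 12696/(12696+83.2) = 0.993489
A(U2) = MTBF/(MTBF+MTTR) = 15281/(15281+45.5) = 0.997031
Series availability: 0.993489 × 0.997031 = 0.991

0.991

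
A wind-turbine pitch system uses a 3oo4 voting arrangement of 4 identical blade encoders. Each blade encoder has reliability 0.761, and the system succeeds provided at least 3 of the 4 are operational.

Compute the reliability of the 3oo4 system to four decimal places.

0.7567

R = Σ_{i=3}^{4} C(4,i) p^i (1−p)^{4−i} with p = 0.761
C(4,3)·0.761^3·0.239^1 = 0.421320
C(4,4)·0.761^4·0.239^0 = 0.335381
Sum = 0.7567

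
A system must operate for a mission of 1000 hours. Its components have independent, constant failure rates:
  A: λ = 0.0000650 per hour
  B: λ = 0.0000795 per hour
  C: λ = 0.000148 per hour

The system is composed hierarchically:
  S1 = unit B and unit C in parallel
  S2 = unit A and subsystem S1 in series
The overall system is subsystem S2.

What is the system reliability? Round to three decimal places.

R(A) = exp(−0.0000650 × 1000) = 0.93707
R(B) = exp(−0.0000795 × 1000) = 0.92358
R(C) = exp(−0.000148 × 1000) = 0.86243
Parallel (B and C): 1 − (1 − 0.92358)(1 − 0.86243) = 0.98949
Series (A and [0.98949]): 0.93707 × 0.98949 = 0.927

0.927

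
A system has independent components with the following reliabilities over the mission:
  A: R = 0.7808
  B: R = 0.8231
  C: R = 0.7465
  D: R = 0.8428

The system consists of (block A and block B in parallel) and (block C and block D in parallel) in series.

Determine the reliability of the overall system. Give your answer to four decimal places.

0.9229

Parallel (A and B): 1 − (1 − 0.780800)(1 − 0.823100) = 0.961224
Parallel (C and D): 1 − (1 − 0.746500)(1 − 0.842800) = 0.960150
Series ([0.961224] and [0.960150]): 0.961224 × 0.960150 = 0.9229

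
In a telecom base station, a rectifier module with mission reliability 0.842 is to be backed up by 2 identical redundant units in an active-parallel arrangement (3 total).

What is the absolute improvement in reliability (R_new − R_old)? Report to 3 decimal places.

R_before = 0.842
R_after = 1 − (1 − 0.842)^3 = 0.996
ΔR = 0.996 − 0.842 = 0.154

0.154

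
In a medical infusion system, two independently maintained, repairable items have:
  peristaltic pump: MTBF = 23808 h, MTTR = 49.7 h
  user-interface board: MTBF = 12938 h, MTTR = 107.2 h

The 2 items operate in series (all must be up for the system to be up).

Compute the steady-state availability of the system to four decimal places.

A(peristaltic pump) = MTBF/(MTBF+MTTR) = 23808/(23808+49.7) = 0.997917
A(user-interface board) = MTBF/(MTBF+MTTR) = 12938/(12938+107.2) = 0.991782
Series availability: 0.997917 × 0.991782 = 0.9897

0.9897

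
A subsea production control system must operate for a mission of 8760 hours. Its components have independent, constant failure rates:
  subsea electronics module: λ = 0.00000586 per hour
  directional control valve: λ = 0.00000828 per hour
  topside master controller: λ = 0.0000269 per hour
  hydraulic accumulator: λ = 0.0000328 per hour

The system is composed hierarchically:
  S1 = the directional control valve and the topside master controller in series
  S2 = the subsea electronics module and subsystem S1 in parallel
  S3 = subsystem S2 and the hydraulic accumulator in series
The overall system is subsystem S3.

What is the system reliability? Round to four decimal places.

R(subsea electronics module) = exp(−0.00000586 × 8760) = 0.949962
R(directional control valve) = exp(−0.00000828 × 8760) = 0.930035
R(topside master controller) = exp(−0.0000269 × 8760) = 0.790062
R(hydraulic accumulator) = exp(−0.0000328 × 8760) = 0.750266
Series (directional control valve and topside master controller): 0.930035 × 0.790062 = 0.734785
Parallel (subsea electronics module and [0.734785]): 1 − (1 − 0.949962)(1 − 0.734785) = 0.986729
Series ([0.986729] and hydraulic accumulator): 0.986729 × 0.750266 = 0.7403

0.7403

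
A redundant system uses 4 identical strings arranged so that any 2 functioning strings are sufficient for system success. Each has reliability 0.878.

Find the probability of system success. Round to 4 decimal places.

0.9934

R = Σ_{i=2}^{4} C(4,i) p^i (1−p)^{4−i} with p = 0.878
C(4,2)·0.878^2·0.122^2 = 0.068843
C(4,3)·0.878^3·0.122^1 = 0.330296
C(4,4)·0.878^4·0.122^0 = 0.594262
Sum = 0.9934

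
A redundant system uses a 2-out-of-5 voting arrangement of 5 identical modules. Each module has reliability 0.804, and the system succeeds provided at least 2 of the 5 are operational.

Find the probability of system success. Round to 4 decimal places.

R = Σ_{i=2}^{5} C(5,i) p^i (1−p)^{5−i} with p = 0.804
C(5,2)·0.804^2·0.196^3 = 0.048672
C(5,3)·0.804^3·0.196^2 = 0.199655
C(5,4)·0.804^4·0.196^1 = 0.409497
C(5,5)·0.804^5·0.196^0 = 0.335954
Sum = 0.9938

0.9938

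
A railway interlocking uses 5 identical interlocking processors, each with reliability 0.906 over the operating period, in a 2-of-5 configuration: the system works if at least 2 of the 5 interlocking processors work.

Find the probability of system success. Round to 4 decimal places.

R = Σ_{i=2}^{5} C(5,i) p^i (1−p)^{5−i} with p = 0.906
C(5,2)·0.906^2·0.094^3 = 0.006818
C(5,3)·0.906^3·0.094^2 = 0.065711
C(5,4)·0.906^4·0.094^1 = 0.316673
C(5,5)·0.906^5·0.094^0 = 0.610437
Sum = 0.9996

0.9996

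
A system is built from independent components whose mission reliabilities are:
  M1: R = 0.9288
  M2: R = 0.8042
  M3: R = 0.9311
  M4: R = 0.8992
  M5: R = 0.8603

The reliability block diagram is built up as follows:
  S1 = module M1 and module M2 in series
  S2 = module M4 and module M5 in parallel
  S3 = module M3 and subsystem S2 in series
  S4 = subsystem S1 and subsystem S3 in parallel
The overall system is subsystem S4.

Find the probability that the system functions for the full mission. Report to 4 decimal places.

0.9792

Series (M1 and M2): 0.928800 × 0.804200 = 0.746941
Parallel (M4 and M5): 1 − (1 − 0.899200)(1 − 0.860300) = 0.985918
Series (M3 and [0.985918]): 0.931100 × 0.985918 = 0.917988
Parallel ([0.746941] and [0.917988]): 1 − (1 − 0.746941)(1 − 0.917988) = 0.9792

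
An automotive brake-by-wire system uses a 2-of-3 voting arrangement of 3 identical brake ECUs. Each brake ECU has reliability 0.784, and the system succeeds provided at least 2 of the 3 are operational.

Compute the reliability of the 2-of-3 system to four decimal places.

0.8802

R = Σ_{i=2}^{3} C(3,i) p^i (1−p)^{3−i} with p = 0.784
C(3,2)·0.784^2·0.216^1 = 0.398297
C(3,3)·0.784^3·0.216^0 = 0.481890
Sum = 0.8802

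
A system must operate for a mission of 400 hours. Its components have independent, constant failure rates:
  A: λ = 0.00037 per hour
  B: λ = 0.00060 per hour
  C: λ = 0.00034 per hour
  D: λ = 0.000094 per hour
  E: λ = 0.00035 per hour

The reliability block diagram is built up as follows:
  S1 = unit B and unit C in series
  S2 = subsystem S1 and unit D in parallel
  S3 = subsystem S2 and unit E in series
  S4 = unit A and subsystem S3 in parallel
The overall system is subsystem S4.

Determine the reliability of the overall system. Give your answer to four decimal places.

0.9806

R(A) = exp(−0.00037 × 400) = 0.862431
R(B) = exp(−0.00060 × 400) = 0.786628
R(C) = exp(−0.00034 × 400) = 0.872843
R(D) = exp(−0.000094 × 400) = 0.963098
R(E) = exp(−0.00035 × 400) = 0.869358
Series (B and C): 0.786628 × 0.872843 = 0.686603
Parallel ([0.686603] and D): 1 − (1 − 0.686603)(1 − 0.963098) = 0.988435
Series ([0.988435] and E): 0.988435 × 0.869358 = 0.859304
Parallel (A and [0.859304]): 1 − (1 − 0.862431)(1 − 0.859304) = 0.9806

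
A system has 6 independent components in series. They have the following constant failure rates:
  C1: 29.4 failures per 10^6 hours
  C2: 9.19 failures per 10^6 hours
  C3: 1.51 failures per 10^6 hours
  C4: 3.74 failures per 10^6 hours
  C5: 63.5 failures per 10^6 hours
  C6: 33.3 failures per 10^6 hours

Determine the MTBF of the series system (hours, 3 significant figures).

7110

Series of exponential components: λ_sys = Σ λ_i
λ_sys = 0.0000294 + 0.00000919 + 0.00000151 + 0.00000374 + 0.0000635 + 0.0000333 = 1.4064e-04 /h
MTBF = 1 / λ_sys = 7110 h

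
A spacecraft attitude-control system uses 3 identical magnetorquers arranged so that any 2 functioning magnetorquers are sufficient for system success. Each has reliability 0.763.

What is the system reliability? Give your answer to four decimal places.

0.8581

R = Σ_{i=2}^{3} C(3,i) p^i (1−p)^{3−i} with p = 0.763
C(3,2)·0.763^2·0.237^1 = 0.413922
C(3,3)·0.763^3·0.237^0 = 0.444195
Sum = 0.8581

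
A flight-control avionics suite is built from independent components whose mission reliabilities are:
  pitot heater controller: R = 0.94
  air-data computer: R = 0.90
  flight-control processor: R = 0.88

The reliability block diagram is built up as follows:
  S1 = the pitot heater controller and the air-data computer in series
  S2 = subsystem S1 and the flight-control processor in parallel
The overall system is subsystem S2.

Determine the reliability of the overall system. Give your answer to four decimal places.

0.9815

Series (pitot heater controller and air-data computer): 0.940000 × 0.900000 = 0.846000
Parallel ([0.846000] and flight-control processor): 1 − (1 − 0.846000)(1 − 0.880000) = 0.9815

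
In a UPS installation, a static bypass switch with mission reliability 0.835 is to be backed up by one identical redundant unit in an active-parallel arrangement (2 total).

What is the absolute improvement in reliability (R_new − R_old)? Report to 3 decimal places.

R_before = 0.835
R_after = 1 − (1 − 0.835)^2 = 0.973
ΔR = 0.973 − 0.835 = 0.138

0.138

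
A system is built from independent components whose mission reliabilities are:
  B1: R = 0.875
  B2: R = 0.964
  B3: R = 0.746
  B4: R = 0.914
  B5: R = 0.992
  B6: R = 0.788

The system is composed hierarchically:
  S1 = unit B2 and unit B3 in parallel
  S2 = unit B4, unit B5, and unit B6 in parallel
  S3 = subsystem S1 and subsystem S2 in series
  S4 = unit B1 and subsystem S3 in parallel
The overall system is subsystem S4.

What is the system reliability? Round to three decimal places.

Parallel (B2 and B3): 1 − (1 − 0.96400)(1 − 0.74600) = 0.99086
Parallel (B4, B5, and B6): 1 − (1 − 0.91400)(1 − 0.99200)(1 − 0.78800) = 0.99985
Series ([0.99086] and [0.99985]): 0.99086 × 0.99985 = 0.99071
Parallel (B1 and [0.99071]): 1 − (1 − 0.87500)(1 − 0.99071) = 0.999

0.999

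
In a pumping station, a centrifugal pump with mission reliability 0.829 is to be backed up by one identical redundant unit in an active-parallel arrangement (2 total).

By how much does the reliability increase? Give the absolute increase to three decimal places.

0.142

R_before = 0.829
R_after = 1 − (1 − 0.829)^2 = 0.971
ΔR = 0.971 − 0.829 = 0.142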